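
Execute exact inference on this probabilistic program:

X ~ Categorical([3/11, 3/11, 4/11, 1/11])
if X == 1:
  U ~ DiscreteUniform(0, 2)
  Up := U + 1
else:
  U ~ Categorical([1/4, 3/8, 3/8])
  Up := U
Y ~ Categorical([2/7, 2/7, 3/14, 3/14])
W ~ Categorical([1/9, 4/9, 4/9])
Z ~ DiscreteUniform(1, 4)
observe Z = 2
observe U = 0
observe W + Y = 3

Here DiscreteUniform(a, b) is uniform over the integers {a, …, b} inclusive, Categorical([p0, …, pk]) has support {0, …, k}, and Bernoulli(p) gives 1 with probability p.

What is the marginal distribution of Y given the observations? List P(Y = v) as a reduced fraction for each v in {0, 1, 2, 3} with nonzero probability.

P(Y=1) = 16/31, P(Y=2) = 12/31, P(Y=3) = 3/31

Enumerate traces; 12 have nonzero weight after conditioning:
  (X=0, U=0, Y=1, W=2, Z=2) weight 1/462
  (X=0, U=0, Y=2, W=1, Z=2) weight 1/616
  (X=0, U=0, Y=3, W=0, Z=2) weight 1/2464
  (X=1, U=0, Y=1, W=2, Z=2) weight 2/693
  (X=1, U=0, Y=2, W=1, Z=2) weight 1/462
  (X=1, U=0, Y=3, W=0, Z=2) weight 1/1848
  (X=2, U=0, Y=1, W=2, Z=2) weight 2/693
  (X=2, U=0, Y=2, W=1, Z=2) weight 1/462
  … 4 more
Group by Y:
  weight(Y=1) = 2/231
  weight(Y=2) = 1/154
  weight(Y=3) = 1/616
Total weight = 2/231 + 1/154 + 1/616 = 31/1848
P(Y=1 | obs) = 2/231 / 31/1848 = 16/31
P(Y=2 | obs) = 1/154 / 31/1848 = 12/31
P(Y=3 | obs) = 1/616 / 31/1848 = 3/31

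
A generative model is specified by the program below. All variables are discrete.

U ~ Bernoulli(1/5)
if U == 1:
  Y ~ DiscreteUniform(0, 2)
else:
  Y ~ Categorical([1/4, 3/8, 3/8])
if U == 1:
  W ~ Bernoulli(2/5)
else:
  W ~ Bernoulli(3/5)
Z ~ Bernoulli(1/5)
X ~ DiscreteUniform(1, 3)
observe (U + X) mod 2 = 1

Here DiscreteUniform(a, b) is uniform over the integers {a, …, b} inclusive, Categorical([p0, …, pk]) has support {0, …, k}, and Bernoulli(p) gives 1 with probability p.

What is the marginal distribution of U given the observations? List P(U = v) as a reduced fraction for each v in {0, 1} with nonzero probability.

Enumerate traces; 36 have nonzero weight after conditioning:
  (U=0, Y=0, W=0, Z=0, X=1) weight 8/375
  (U=0, Y=0, W=0, Z=0, X=3) weight 8/375
  (U=0, Y=0, W=0, Z=1, X=1) weight 2/375
  (U=0, Y=0, W=0, Z=1, X=3) weight 2/375
  (U=0, Y=0, W=1, Z=0, X=1) weight 4/125
  (U=0, Y=0, W=1, Z=0, X=3) weight 4/125
  (U=0, Y=0, W=1, Z=1, X=1) weight 1/125
  (U=0, Y=0, W=1, Z=1, X=3) weight 1/125
  (U=1, Y=0, W=0, Z=0, X=2) weight 4/375
  … 27 more
Group by U:
  weight(U=0) = 8/15
  weight(U=1) = 1/15
Total weight = 8/15 + 1/15 = 3/5
P(U=0 | obs) = 8/15 / 3/5 = 8/9
P(U=1 | obs) = 1/15 / 3/5 = 1/9

P(U=0) = 8/9, P(U=1) = 1/9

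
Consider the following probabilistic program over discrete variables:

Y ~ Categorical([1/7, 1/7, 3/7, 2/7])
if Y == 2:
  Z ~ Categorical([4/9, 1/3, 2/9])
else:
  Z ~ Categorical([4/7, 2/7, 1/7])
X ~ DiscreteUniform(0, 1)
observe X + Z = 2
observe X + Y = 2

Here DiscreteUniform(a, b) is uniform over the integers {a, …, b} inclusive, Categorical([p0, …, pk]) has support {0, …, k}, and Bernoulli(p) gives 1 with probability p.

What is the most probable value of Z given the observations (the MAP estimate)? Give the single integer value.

argmax_v P(Z = v | obs) = 2

Enumerate traces; 2 have nonzero weight after conditioning:
  (Y=1, Z=1, X=1) weight 1/49
  (Y=2, Z=2, X=0) weight 1/21
Group by Z:
  weight(Z=1) = 1/49
  weight(Z=2) = 1/21
Total weight = 1/49 + 1/21 = 10/147
P(Z=1 | obs) = 1/49 / 10/147 = 3/10
P(Z=2 | obs) = 1/21 / 10/147 = 7/10
argmax = 2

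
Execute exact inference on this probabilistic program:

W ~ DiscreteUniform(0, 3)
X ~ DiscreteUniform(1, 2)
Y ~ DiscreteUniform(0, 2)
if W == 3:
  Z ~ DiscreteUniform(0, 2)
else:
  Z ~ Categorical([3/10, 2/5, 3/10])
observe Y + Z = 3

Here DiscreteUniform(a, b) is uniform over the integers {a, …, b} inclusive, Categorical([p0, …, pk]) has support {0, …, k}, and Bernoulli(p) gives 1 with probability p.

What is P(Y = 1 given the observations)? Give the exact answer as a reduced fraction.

P(Y = 1 | obs) = 37/83

Enumerate traces; 16 have nonzero weight after conditioning:
  (W=0, X=1, Y=1, Z=2) weight 1/80
  (W=0, X=1, Y=2, Z=1) weight 1/60
  (W=0, X=2, Y=1, Z=2) weight 1/80
  (W=0, X=2, Y=2, Z=1) weight 1/60
  (W=1, X=1, Y=1, Z=2) weight 1/80
  (W=1, X=1, Y=2, Z=1) weight 1/60
  (W=1, X=2, Y=1, Z=2) weight 1/80
  (W=1, X=2, Y=2, Z=1) weight 1/60
  … 8 more
Group by Y:
  weight(Y=1) = 37/360
  weight(Y=2) = 23/180
Total weight = 37/360 + 23/180 = 83/360
P(Y=1 | obs) = 37/360 / 83/360 = 37/83
P(Y=2 | obs) = 23/180 / 83/360 = 46/83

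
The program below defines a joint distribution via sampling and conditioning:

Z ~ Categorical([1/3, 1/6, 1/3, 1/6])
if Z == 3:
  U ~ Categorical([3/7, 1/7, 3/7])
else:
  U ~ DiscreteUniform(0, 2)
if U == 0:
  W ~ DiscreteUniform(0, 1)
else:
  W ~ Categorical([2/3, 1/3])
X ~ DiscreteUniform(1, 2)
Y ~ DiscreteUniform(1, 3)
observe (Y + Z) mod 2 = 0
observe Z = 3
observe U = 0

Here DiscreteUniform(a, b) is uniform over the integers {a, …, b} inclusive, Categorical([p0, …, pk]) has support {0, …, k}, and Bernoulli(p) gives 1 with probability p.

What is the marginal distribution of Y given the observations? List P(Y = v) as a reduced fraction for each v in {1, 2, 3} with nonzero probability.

Enumerate traces; 8 have nonzero weight after conditioning:
  (Z=3, U=0, W=0, X=1, Y=1) weight 1/168
  (Z=3, U=0, W=0, X=1, Y=3) weight 1/168
  (Z=3, U=0, W=0, X=2, Y=1) weight 1/168
  (Z=3, U=0, W=0, X=2, Y=3) weight 1/168
  (Z=3, U=0, W=1, X=1, Y=1) weight 1/168
  (Z=3, U=0, W=1, X=1, Y=3) weight 1/168
  (Z=3, U=0, W=1, X=2, Y=1) weight 1/168
  (Z=3, U=0, W=1, X=2, Y=3) weight 1/168
Group by Y:
  weight(Y=1) = 1/42
  weight(Y=3) = 1/42
Total weight = 1/42 + 1/42 = 1/21
P(Y=1 | obs) = 1/42 / 1/21 = 1/2
P(Y=3 | obs) = 1/42 / 1/21 = 1/2

P(Y=1) = 1/2, P(Y=3) = 1/2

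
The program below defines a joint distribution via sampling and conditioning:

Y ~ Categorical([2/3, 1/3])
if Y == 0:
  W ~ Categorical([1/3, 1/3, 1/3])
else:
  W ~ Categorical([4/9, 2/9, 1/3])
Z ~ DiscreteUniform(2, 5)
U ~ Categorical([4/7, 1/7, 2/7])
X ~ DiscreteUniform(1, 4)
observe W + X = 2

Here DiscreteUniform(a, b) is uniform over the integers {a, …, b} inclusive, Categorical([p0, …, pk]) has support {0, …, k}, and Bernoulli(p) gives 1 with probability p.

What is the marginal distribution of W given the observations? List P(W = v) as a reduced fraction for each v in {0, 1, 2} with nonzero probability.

Enumerate traces; 48 have nonzero weight after conditioning:
  (Y=0, W=0, Z=2, U=0, X=2) weight 1/126
  (Y=0, W=0, Z=2, U=1, X=2) weight 1/504
  (Y=0, W=0, Z=2, U=2, X=2) weight 1/252
  (Y=0, W=0, Z=3, U=0, X=2) weight 1/126
  (Y=0, W=0, Z=3, U=1, X=2) weight 1/504
  (Y=0, W=0, Z=3, U=2, X=2) weight 1/252
  (Y=0, W=0, Z=4, U=0, X=2) weight 1/126
  (Y=0, W=0, Z=4, U=1, X=2) weight 1/504
  (Y=0, W=1, Z=2, U=0, X=1) weight 1/126
  … 39 more
Group by W:
  weight(W=0) = 5/54
  weight(W=1) = 2/27
Total weight = 5/54 + 2/27 = 1/6
P(W=0 | obs) = 5/54 / 1/6 = 5/9
P(W=1 | obs) = 2/27 / 1/6 = 4/9

P(W=0) = 5/9, P(W=1) = 4/9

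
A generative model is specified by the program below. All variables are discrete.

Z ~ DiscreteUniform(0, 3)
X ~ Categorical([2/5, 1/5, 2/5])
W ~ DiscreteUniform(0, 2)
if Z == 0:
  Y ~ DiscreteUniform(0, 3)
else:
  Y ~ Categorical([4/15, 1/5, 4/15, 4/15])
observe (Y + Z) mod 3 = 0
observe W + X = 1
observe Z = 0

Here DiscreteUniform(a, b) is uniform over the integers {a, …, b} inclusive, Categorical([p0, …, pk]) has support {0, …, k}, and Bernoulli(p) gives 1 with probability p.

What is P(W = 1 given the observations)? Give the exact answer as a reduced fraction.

P(W = 1 | obs) = 2/3

Enumerate traces; 4 have nonzero weight after conditioning:
  (Z=0, X=0, W=1, Y=0) weight 1/120
  (Z=0, X=0, W=1, Y=3) weight 1/120
  (Z=0, X=1, W=0, Y=0) weight 1/240
  (Z=0, X=1, W=0, Y=3) weight 1/240
Group by W:
  weight(W=0) = 1/120
  weight(W=1) = 1/60
Total weight = 1/120 + 1/60 = 1/40
P(W=0 | obs) = 1/120 / 1/40 = 1/3
P(W=1 | obs) = 1/60 / 1/40 = 2/3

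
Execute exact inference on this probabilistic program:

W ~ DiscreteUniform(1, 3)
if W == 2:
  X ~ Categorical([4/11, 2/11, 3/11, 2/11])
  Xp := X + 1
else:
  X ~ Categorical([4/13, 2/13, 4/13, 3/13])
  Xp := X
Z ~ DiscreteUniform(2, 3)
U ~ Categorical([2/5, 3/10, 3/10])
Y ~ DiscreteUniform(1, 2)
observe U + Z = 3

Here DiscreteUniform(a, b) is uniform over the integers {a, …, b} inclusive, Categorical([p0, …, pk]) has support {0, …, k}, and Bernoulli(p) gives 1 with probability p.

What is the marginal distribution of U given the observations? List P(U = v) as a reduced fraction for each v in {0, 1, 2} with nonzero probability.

P(U=0) = 4/7, P(U=1) = 3/7

Enumerate traces; 48 have nonzero weight after conditioning:
  (W=1, X=0, Z=2, U=1, Y=1) weight 1/130
  (W=1, X=0, Z=2, U=1, Y=2) weight 1/130
  (W=1, X=0, Z=3, U=0, Y=1) weight 2/195
  (W=1, X=0, Z=3, U=0, Y=2) weight 2/195
  (W=1, X=1, Z=2, U=1, Y=1) weight 1/260
  (W=1, X=1, Z=2, U=1, Y=2) weight 1/260
  (W=1, X=1, Z=3, U=0, Y=1) weight 1/195
  (W=1, X=1, Z=3, U=0, Y=2) weight 1/195
  … 40 more
Group by U:
  weight(U=0) = 1/5
  weight(U=1) = 3/20
Total weight = 1/5 + 3/20 = 7/20
P(U=0 | obs) = 1/5 / 7/20 = 4/7
P(U=1 | obs) = 3/20 / 7/20 = 3/7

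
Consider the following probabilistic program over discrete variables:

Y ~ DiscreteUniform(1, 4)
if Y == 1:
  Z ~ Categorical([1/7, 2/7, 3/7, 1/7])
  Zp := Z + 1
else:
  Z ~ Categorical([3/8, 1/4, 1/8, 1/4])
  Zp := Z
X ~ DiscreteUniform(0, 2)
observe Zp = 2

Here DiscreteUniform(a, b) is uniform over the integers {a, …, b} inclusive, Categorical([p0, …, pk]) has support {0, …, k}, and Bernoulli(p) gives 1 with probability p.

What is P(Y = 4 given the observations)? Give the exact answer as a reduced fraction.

Enumerate traces; 12 have nonzero weight after conditioning:
  (Y=1, Z=1, X=0) weight 1/42
  (Y=1, Z=1, X=1) weight 1/42
  (Y=1, Z=1, X=2) weight 1/42
  (Y=2, Z=2, X=0) weight 1/96
  (Y=2, Z=2, X=1) weight 1/96
  (Y=2, Z=2, X=2) weight 1/96
  (Y=3, Z=2, X=0) weight 1/96
  (Y=3, Z=2, X=1) weight 1/96
  (Y=4, Z=2, X=0) weight 1/96
  … 3 more
Group by Y:
  weight(Y=1) = 1/14
  weight(Y=2) = 1/32
  weight(Y=3) = 1/32
  weight(Y=4) = 1/32
Total weight = 1/14 + 1/32 + 1/32 + 1/32 = 37/224
P(Y=1 | obs) = 1/14 / 37/224 = 16/37
P(Y=2 | obs) = 1/32 / 37/224 = 7/37
P(Y=3 | obs) = 1/32 / 37/224 = 7/37
P(Y=4 | obs) = 1/32 / 37/224 = 7/37

P(Y = 4 | obs) = 7/37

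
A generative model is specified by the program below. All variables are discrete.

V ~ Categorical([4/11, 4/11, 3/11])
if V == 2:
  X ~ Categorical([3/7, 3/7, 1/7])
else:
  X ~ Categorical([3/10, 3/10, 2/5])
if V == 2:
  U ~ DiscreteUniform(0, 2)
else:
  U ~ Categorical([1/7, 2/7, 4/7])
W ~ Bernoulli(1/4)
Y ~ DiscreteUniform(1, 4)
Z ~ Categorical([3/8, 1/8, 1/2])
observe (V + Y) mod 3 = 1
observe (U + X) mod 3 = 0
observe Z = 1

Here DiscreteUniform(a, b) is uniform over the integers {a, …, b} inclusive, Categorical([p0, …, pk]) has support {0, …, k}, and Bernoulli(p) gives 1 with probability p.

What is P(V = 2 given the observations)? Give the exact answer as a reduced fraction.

P(V = 2 | obs) = 35/173

Enumerate traces; 24 have nonzero weight after conditioning:
  (V=0, X=0, U=0, W=0, Y=1, Z=1) weight 9/24640
  (V=0, X=0, U=0, W=0, Y=4, Z=1) weight 9/24640
  (V=0, X=0, U=0, W=1, Y=1, Z=1) weight 3/24640
  (V=0, X=0, U=0, W=1, Y=4, Z=1) weight 3/24640
  (V=0, X=1, U=2, W=0, Y=1, Z=1) weight 9/6160
  (V=0, X=1, U=2, W=0, Y=4, Z=1) weight 9/6160
  (V=0, X=1, U=2, W=1, Y=1, Z=1) weight 3/6160
  (V=0, X=1, U=2, W=1, Y=4, Z=1) weight 3/6160
  (V=1, X=0, U=0, W=0, Y=3, Z=1) weight 9/24640
  (V=2, X=0, U=0, W=0, Y=2, Z=1) weight 9/9856
  … 14 more
Group by V:
  weight(V=0) = 23/3080
  weight(V=1) = 23/6160
  weight(V=2) = 1/352
Total weight = 23/3080 + 23/6160 + 1/352 = 173/12320
P(V=0 | obs) = 23/3080 / 173/12320 = 92/173
P(V=1 | obs) = 23/6160 / 173/12320 = 46/173
P(V=2 | obs) = 1/352 / 173/12320 = 35/173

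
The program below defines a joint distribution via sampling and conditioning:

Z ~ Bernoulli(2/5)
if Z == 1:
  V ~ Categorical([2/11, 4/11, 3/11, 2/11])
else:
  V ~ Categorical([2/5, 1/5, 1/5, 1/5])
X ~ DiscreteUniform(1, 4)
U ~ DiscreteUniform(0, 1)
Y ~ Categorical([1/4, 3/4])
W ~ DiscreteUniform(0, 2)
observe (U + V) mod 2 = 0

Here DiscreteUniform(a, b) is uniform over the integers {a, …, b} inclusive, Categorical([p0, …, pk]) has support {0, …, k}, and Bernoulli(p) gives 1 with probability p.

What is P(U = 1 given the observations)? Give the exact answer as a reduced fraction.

Enumerate traces; 192 have nonzero weight after conditioning:
  (Z=0, V=0, X=1, U=0, Y=0, W=0) weight 1/400
  (Z=0, V=0, X=1, U=0, Y=0, W=1) weight 1/400
  (Z=0, V=0, X=1, U=0, Y=0, W=2) weight 1/400
  (Z=0, V=0, X=1, U=0, Y=1, W=0) weight 3/400
  (Z=0, V=0, X=1, U=0, Y=1, W=1) weight 3/400
  (Z=0, V=0, X=1, U=0, Y=1, W=2) weight 3/400
  (Z=0, V=0, X=2, U=0, Y=0, W=0) weight 1/400
  (Z=0, V=0, X=2, U=0, Y=0, W=1) weight 1/400
  (Z=0, V=1, X=1, U=1, Y=0, W=0) weight 1/800
  … 183 more
Group by U:
  weight(U=0) = 149/550
  weight(U=1) = 63/275
Total weight = 149/550 + 63/275 = 1/2
P(U=0 | obs) = 149/550 / 1/2 = 149/275
P(U=1 | obs) = 63/275 / 1/2 = 126/275

P(U = 1 | obs) = 126/275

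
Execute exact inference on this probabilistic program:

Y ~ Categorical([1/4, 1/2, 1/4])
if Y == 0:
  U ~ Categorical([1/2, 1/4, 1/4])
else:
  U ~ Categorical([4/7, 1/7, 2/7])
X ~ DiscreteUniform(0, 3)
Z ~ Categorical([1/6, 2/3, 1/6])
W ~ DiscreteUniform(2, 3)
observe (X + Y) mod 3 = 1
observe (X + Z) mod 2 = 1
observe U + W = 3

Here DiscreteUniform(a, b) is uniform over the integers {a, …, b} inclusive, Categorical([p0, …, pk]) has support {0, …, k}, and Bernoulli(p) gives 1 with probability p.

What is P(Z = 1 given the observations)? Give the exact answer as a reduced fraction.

Enumerate traces; 12 have nonzero weight after conditioning:
  (Y=0, U=0, X=1, Z=0, W=3) weight 1/384
  (Y=0, U=0, X=1, Z=2, W=3) weight 1/384
  (Y=0, U=1, X=1, Z=0, W=2) weight 1/768
  (Y=0, U=1, X=1, Z=2, W=2) weight 1/768
  (Y=1, U=0, X=0, Z=1, W=3) weight 1/42
  (Y=1, U=0, X=3, Z=0, W=3) weight 1/168
  (Y=1, U=0, X=3, Z=2, W=3) weight 1/168
  (Y=1, U=1, X=0, Z=1, W=2) weight 1/168
  … 4 more
Group by Z:
  weight(Z=0) = 61/5376
  weight(Z=1) = 5/112
  weight(Z=2) = 61/5376
Total weight = 61/5376 + 5/112 + 61/5376 = 181/2688
P(Z=0 | obs) = 61/5376 / 181/2688 = 61/362
P(Z=1 | obs) = 5/112 / 181/2688 = 120/181
P(Z=2 | obs) = 61/5376 / 181/2688 = 61/362

P(Z = 1 | obs) = 120/181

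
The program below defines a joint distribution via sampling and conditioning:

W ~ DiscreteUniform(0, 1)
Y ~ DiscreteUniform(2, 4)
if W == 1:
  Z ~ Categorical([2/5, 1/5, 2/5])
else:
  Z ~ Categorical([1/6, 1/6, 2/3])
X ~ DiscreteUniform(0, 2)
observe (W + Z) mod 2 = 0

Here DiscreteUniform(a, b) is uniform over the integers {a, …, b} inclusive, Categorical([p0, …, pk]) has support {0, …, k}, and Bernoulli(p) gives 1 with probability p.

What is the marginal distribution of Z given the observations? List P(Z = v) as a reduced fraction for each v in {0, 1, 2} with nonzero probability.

Enumerate traces; 27 have nonzero weight after conditioning:
  (W=0, Y=2, Z=0, X=0) weight 1/108
  (W=0, Y=2, Z=0, X=1) weight 1/108
  (W=0, Y=2, Z=0, X=2) weight 1/108
  (W=0, Y=2, Z=2, X=0) weight 1/27
  (W=0, Y=2, Z=2, X=1) weight 1/27
  (W=0, Y=2, Z=2, X=2) weight 1/27
  (W=0, Y=3, Z=0, X=0) weight 1/108
  (W=0, Y=3, Z=0, X=1) weight 1/108
  (W=1, Y=2, Z=1, X=0) weight 1/90
  … 18 more
Group by Z:
  weight(Z=0) = 1/12
  weight(Z=1) = 1/10
  weight(Z=2) = 1/3
Total weight = 1/12 + 1/10 + 1/3 = 31/60
P(Z=0 | obs) = 1/12 / 31/60 = 5/31
P(Z=1 | obs) = 1/10 / 31/60 = 6/31
P(Z=2 | obs) = 1/3 / 31/60 = 20/31

P(Z=0) = 5/31, P(Z=1) = 6/31, P(Z=2) = 20/31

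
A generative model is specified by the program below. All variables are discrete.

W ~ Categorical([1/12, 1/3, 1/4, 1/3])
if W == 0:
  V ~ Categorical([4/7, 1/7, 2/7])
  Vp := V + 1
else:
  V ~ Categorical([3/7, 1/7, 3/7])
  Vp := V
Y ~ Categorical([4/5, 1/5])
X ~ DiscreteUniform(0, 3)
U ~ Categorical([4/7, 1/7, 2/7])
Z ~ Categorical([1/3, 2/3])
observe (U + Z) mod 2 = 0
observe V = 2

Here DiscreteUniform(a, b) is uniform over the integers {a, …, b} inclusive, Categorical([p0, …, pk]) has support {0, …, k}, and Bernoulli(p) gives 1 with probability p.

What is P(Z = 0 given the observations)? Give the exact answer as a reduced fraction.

Enumerate traces; 96 have nonzero weight after conditioning:
  (W=0, V=2, Y=0, X=0, U=0, Z=0) weight 2/2205
  (W=0, V=2, Y=0, X=0, U=1, Z=1) weight 1/2205
  (W=0, V=2, Y=0, X=0, U=2, Z=0) weight 1/2205
  (W=0, V=2, Y=0, X=1, U=0, Z=0) weight 2/2205
  (W=0, V=2, Y=0, X=1, U=1, Z=1) weight 1/2205
  (W=0, V=2, Y=0, X=1, U=2, Z=0) weight 1/2205
  (W=0, V=2, Y=0, X=2, U=0, Z=0) weight 2/2205
  (W=0, V=2, Y=0, X=2, U=1, Z=1) weight 1/2205
  … 88 more
Group by Z:
  weight(Z=0) = 5/42
  weight(Z=1) = 5/126
Total weight = 5/42 + 5/126 = 10/63
P(Z=0 | obs) = 5/42 / 10/63 = 3/4
P(Z=1 | obs) = 5/126 / 10/63 = 1/4

P(Z = 0 | obs) = 3/4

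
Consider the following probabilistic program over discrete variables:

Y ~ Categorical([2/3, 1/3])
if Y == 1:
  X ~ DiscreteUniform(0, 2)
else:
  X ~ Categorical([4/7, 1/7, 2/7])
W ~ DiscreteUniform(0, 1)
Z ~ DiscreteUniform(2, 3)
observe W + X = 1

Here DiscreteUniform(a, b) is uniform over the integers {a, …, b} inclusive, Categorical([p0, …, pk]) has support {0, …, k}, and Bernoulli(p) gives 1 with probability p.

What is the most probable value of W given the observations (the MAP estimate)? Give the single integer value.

argmax_v P(W = v | obs) = 1

Enumerate traces; 8 have nonzero weight after conditioning:
  (Y=0, X=0, W=1, Z=2) weight 2/21
  (Y=0, X=0, W=1, Z=3) weight 2/21
  (Y=0, X=1, W=0, Z=2) weight 1/42
  (Y=0, X=1, W=0, Z=3) weight 1/42
  (Y=1, X=0, W=1, Z=2) weight 1/36
  (Y=1, X=0, W=1, Z=3) weight 1/36
  (Y=1, X=1, W=0, Z=2) weight 1/36
  (Y=1, X=1, W=0, Z=3) weight 1/36
Group by W:
  weight(W=0) = 13/126
  weight(W=1) = 31/126
Total weight = 13/126 + 31/126 = 22/63
P(W=0 | obs) = 13/126 / 22/63 = 13/44
P(W=1 | obs) = 31/126 / 22/63 = 31/44
argmax = 1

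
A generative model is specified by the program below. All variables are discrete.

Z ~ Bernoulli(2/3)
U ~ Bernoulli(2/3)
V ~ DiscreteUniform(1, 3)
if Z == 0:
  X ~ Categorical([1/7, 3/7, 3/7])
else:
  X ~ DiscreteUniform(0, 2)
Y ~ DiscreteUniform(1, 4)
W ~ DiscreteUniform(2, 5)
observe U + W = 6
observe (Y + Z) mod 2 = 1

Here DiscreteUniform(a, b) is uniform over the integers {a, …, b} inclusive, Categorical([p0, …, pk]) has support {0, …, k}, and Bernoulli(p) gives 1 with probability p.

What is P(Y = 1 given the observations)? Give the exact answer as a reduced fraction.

P(Y = 1 | obs) = 1/6

Enumerate traces; 36 have nonzero weight after conditioning:
  (Z=0, U=1, V=1, X=0, Y=1, W=5) weight 1/1512
  (Z=0, U=1, V=1, X=0, Y=3, W=5) weight 1/1512
  (Z=0, U=1, V=1, X=1, Y=1, W=5) weight 1/504
  (Z=0, U=1, V=1, X=1, Y=3, W=5) weight 1/504
  (Z=0, U=1, V=1, X=2, Y=1, W=5) weight 1/504
  (Z=0, U=1, V=1, X=2, Y=3, W=5) weight 1/504
  (Z=0, U=1, V=2, X=0, Y=1, W=5) weight 1/1512
  (Z=0, U=1, V=2, X=0, Y=3, W=5) weight 1/1512
  (Z=1, U=1, V=1, X=0, Y=2, W=5) weight 1/324
  (Z=1, U=1, V=1, X=0, Y=4, W=5) weight 1/324
  … 26 more
Group by Y:
  weight(Y=1) = 1/72
  weight(Y=2) = 1/36
  weight(Y=3) = 1/72
  weight(Y=4) = 1/36
Total weight = 1/72 + 1/36 + 1/72 + 1/36 = 1/12
P(Y=1 | obs) = 1/72 / 1/12 = 1/6
P(Y=2 | obs) = 1/36 / 1/12 = 1/3
P(Y=3 | obs) = 1/72 / 1/12 = 1/6
P(Y=4 | obs) = 1/36 / 1/12 = 1/3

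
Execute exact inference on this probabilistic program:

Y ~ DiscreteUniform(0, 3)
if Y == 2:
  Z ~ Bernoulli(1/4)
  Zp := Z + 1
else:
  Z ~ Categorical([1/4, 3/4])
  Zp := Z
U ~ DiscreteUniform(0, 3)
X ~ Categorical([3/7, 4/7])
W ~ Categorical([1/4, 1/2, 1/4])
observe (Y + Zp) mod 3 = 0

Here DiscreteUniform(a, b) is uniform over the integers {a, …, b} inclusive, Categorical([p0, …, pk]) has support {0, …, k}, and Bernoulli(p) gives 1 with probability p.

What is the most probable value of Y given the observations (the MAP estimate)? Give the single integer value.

Enumerate traces; 72 have nonzero weight after conditioning:
  (Y=0, Z=0, U=0, X=0, W=0) weight 3/1792
  (Y=0, Z=0, U=0, X=0, W=1) weight 3/896
  (Y=0, Z=0, U=0, X=0, W=2) weight 3/1792
  (Y=0, Z=0, U=0, X=1, W=0) weight 1/448
  (Y=0, Z=0, U=0, X=1, W=1) weight 1/224
  (Y=0, Z=0, U=0, X=1, W=2) weight 1/448
  (Y=0, Z=0, U=1, X=0, W=0) weight 3/1792
  (Y=0, Z=0, U=1, X=0, W=1) weight 3/896
  (Y=2, Z=0, U=0, X=0, W=0) weight 9/1792
  (Y=3, Z=0, U=0, X=0, W=0) weight 3/1792
  … 62 more
Group by Y:
  weight(Y=0) = 1/16
  weight(Y=2) = 3/16
  weight(Y=3) = 1/16
Total weight = 1/16 + 3/16 + 1/16 = 5/16
P(Y=0 | obs) = 1/16 / 5/16 = 1/5
P(Y=2 | obs) = 3/16 / 5/16 = 3/5
P(Y=3 | obs) = 1/16 / 5/16 = 1/5
argmax = 2

argmax_v P(Y = v | obs) = 2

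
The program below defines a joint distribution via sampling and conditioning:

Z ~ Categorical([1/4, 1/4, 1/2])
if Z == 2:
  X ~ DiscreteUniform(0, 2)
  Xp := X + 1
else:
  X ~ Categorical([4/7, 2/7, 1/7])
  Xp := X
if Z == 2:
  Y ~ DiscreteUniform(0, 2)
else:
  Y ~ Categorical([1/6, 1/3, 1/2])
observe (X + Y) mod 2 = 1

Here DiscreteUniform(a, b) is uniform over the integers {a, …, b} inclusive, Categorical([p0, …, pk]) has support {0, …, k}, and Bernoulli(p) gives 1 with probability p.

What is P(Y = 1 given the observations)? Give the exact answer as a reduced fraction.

P(Y = 1 | obs) = 29/55

Enumerate traces; 12 have nonzero weight after conditioning:
  (Z=0, X=0, Y=1) weight 1/21
  (Z=0, X=1, Y=0) weight 1/84
  (Z=0, X=1, Y=2) weight 1/28
  (Z=0, X=2, Y=1) weight 1/84
  (Z=1, X=0, Y=1) weight 1/21
  (Z=1, X=1, Y=0) weight 1/84
  (Z=1, X=1, Y=2) weight 1/28
  (Z=1, X=2, Y=1) weight 1/84
  … 4 more
Group by Y:
  weight(Y=0) = 5/63
  weight(Y=1) = 29/126
  weight(Y=2) = 8/63
Total weight = 5/63 + 29/126 + 8/63 = 55/126
P(Y=0 | obs) = 5/63 / 55/126 = 2/11
P(Y=1 | obs) = 29/126 / 55/126 = 29/55
P(Y=2 | obs) = 8/63 / 55/126 = 16/55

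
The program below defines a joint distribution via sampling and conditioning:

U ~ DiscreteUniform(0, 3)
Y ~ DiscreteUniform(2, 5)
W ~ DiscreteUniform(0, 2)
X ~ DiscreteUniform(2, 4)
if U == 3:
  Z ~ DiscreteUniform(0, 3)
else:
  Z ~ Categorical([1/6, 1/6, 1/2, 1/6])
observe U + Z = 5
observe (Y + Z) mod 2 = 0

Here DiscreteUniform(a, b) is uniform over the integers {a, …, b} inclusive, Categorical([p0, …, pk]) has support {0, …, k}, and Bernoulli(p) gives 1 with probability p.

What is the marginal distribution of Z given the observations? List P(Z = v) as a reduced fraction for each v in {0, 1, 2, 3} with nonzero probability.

Enumerate traces; 36 have nonzero weight after conditioning:
  (U=2, Y=3, W=0, X=2, Z=3) weight 1/864
  (U=2, Y=3, W=0, X=3, Z=3) weight 1/864
  (U=2, Y=3, W=0, X=4, Z=3) weight 1/864
  (U=2, Y=3, W=1, X=2, Z=3) weight 1/864
  (U=2, Y=3, W=1, X=3, Z=3) weight 1/864
  (U=2, Y=3, W=1, X=4, Z=3) weight 1/864
  (U=2, Y=3, W=2, X=2, Z=3) weight 1/864
  (U=2, Y=3, W=2, X=3, Z=3) weight 1/864
  (U=3, Y=2, W=0, X=2, Z=2) weight 1/576
  … 27 more
Group by Z:
  weight(Z=2) = 1/32
  weight(Z=3) = 1/48
Total weight = 1/32 + 1/48 = 5/96
P(Z=2 | obs) = 1/32 / 5/96 = 3/5
P(Z=3 | obs) = 1/48 / 5/96 = 2/5

P(Z=2) = 3/5, P(Z=3) = 2/5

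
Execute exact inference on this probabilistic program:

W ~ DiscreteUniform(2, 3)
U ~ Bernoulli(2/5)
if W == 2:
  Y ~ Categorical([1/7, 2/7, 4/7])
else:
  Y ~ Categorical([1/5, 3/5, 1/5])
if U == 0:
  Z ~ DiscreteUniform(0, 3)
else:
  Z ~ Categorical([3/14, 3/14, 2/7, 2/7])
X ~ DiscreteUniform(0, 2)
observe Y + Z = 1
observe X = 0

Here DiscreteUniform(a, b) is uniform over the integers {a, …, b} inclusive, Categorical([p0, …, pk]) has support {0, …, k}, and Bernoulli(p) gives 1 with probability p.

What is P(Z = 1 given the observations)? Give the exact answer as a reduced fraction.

Enumerate traces; 8 have nonzero weight after conditioning:
  (W=2, U=0, Y=0, Z=1, X=0) weight 1/280
  (W=2, U=0, Y=1, Z=0, X=0) weight 1/140
  (W=2, U=1, Y=0, Z=1, X=0) weight 1/490
  (W=2, U=1, Y=1, Z=0, X=0) weight 1/245
  (W=3, U=0, Y=0, Z=1, X=0) weight 1/200
  (W=3, U=0, Y=1, Z=0, X=0) weight 3/200
  (W=3, U=1, Y=0, Z=1, X=0) weight 1/350
  (W=3, U=1, Y=1, Z=0, X=0) weight 3/350
Group by Z:
  weight(Z=0) = 341/9800
  weight(Z=1) = 33/2450
Total weight = 341/9800 + 33/2450 = 473/9800
P(Z=0 | obs) = 341/9800 / 473/9800 = 31/43
P(Z=1 | obs) = 33/2450 / 473/9800 = 12/43

P(Z = 1 | obs) = 12/43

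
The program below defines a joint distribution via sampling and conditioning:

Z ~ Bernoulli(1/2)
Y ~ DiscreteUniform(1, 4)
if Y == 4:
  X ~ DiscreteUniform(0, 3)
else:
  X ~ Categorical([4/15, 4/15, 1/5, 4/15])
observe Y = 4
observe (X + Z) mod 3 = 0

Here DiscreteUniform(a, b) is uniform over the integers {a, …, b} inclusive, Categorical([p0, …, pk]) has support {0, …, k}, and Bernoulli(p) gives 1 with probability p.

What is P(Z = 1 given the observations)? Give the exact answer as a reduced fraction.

Enumerate traces; 3 have nonzero weight after conditioning:
  (Z=0, Y=4, X=0) weight 1/32
  (Z=0, Y=4, X=3) weight 1/32
  (Z=1, Y=4, X=2) weight 1/32
Group by Z:
  weight(Z=0) = 1/16
  weight(Z=1) = 1/32
Total weight = 1/16 + 1/32 = 3/32
P(Z=0 | obs) = 1/16 / 3/32 = 2/3
P(Z=1 | obs) = 1/32 / 3/32 = 1/3

P(Z = 1 | obs) = 1/3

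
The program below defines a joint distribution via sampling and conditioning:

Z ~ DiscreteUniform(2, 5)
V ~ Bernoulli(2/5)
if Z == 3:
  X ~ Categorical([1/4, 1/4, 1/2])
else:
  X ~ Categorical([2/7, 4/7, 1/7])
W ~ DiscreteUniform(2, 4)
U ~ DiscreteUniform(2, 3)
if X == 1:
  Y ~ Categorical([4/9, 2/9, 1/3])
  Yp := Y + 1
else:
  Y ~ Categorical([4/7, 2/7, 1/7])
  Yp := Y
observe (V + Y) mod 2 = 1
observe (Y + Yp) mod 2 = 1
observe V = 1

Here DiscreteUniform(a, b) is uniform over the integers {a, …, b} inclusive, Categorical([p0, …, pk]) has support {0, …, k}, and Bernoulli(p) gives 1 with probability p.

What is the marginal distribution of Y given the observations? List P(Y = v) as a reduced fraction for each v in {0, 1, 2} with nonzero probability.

Enumerate traces; 48 have nonzero weight after conditioning:
  (Z=2, V=1, X=1, W=2, U=2, Y=0) weight 4/945
  (Z=2, V=1, X=1, W=2, U=2, Y=2) weight 1/315
  (Z=2, V=1, X=1, W=2, U=3, Y=0) weight 4/945
  (Z=2, V=1, X=1, W=2, U=3, Y=2) weight 1/315
  (Z=2, V=1, X=1, W=3, U=2, Y=0) weight 4/945
  (Z=2, V=1, X=1, W=3, U=2, Y=2) weight 1/315
  (Z=2, V=1, X=1, W=3, U=3, Y=0) weight 4/945
  (Z=2, V=1, X=1, W=3, U=3, Y=2) weight 1/315
  … 40 more
Group by Y:
  weight(Y=0) = 11/126
  weight(Y=2) = 11/168
Total weight = 11/126 + 11/168 = 11/72
P(Y=0 | obs) = 11/126 / 11/72 = 4/7
P(Y=2 | obs) = 11/168 / 11/72 = 3/7

P(Y=0) = 4/7, P(Y=2) = 3/7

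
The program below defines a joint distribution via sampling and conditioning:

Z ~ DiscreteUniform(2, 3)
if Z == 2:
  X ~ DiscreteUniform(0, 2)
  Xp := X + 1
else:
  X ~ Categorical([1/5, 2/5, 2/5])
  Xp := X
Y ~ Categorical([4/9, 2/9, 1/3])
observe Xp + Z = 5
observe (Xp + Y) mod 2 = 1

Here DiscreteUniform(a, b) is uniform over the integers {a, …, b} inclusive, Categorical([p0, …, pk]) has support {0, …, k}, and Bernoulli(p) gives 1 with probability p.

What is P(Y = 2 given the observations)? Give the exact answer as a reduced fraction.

P(Y = 2 | obs) = 15/47

Enumerate traces; 3 have nonzero weight after conditioning:
  (Z=2, X=2, Y=0) weight 2/27
  (Z=2, X=2, Y=2) weight 1/18
  (Z=3, X=2, Y=1) weight 2/45
Group by Y:
  weight(Y=0) = 2/27
  weight(Y=1) = 2/45
  weight(Y=2) = 1/18
Total weight = 2/27 + 2/45 + 1/18 = 47/270
P(Y=0 | obs) = 2/27 / 47/270 = 20/47
P(Y=1 | obs) = 2/45 / 47/270 = 12/47
P(Y=2 | obs) = 1/18 / 47/270 = 15/47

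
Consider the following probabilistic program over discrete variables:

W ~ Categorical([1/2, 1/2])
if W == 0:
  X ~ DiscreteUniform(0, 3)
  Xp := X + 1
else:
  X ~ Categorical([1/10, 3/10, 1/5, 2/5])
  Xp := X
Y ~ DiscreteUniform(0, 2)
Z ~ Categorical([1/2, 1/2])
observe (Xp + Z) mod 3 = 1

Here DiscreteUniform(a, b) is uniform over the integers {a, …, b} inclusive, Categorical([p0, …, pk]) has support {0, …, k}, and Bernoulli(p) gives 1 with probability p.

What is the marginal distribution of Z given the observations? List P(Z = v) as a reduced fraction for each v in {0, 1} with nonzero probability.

P(Z=0) = 16/31, P(Z=1) = 15/31

Enumerate traces; 18 have nonzero weight after conditioning:
  (W=0, X=0, Y=0, Z=0) weight 1/48
  (W=0, X=0, Y=1, Z=0) weight 1/48
  (W=0, X=0, Y=2, Z=0) weight 1/48
  (W=0, X=2, Y=0, Z=1) weight 1/48
  (W=0, X=2, Y=1, Z=1) weight 1/48
  (W=0, X=2, Y=2, Z=1) weight 1/48
  (W=0, X=3, Y=0, Z=0) weight 1/48
  (W=0, X=3, Y=1, Z=0) weight 1/48
  … 10 more
Group by Z:
  weight(Z=0) = 1/5
  weight(Z=1) = 3/16
Total weight = 1/5 + 3/16 = 31/80
P(Z=0 | obs) = 1/5 / 31/80 = 16/31
P(Z=1 | obs) = 3/16 / 31/80 = 15/31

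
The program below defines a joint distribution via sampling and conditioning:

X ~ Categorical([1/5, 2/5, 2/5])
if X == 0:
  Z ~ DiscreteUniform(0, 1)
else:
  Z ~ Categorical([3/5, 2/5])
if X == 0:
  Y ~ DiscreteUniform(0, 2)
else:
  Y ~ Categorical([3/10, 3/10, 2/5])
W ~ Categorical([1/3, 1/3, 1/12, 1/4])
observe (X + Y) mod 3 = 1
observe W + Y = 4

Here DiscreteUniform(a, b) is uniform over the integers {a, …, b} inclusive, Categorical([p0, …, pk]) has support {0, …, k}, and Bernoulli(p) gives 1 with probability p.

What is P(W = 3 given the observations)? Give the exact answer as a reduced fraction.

Enumerate traces; 4 have nonzero weight after conditioning:
  (X=0, Z=0, Y=1, W=3) weight 1/120
  (X=0, Z=1, Y=1, W=3) weight 1/120
  (X=2, Z=0, Y=2, W=2) weight 1/125
  (X=2, Z=1, Y=2, W=2) weight 2/375
Group by W:
  weight(W=2) = 1/75
  weight(W=3) = 1/60
Total weight = 1/75 + 1/60 = 3/100
P(W=2 | obs) = 1/75 / 3/100 = 4/9
P(W=3 | obs) = 1/60 / 3/100 = 5/9

P(W = 3 | obs) = 5/9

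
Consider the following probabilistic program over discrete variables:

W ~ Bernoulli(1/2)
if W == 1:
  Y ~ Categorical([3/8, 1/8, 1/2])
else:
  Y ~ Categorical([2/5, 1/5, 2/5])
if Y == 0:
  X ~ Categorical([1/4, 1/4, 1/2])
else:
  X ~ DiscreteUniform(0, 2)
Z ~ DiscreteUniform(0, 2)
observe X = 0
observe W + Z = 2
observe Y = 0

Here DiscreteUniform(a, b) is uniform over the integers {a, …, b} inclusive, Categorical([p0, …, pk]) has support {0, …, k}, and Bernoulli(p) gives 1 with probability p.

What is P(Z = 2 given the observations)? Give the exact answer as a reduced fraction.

Enumerate traces; 2 have nonzero weight after conditioning:
  (W=0, Y=0, X=0, Z=2) weight 1/60
  (W=1, Y=0, X=0, Z=1) weight 1/64
Group by Z:
  weight(Z=1) = 1/64
  weight(Z=2) = 1/60
Total weight = 1/64 + 1/60 = 31/960
P(Z=1 | obs) = 1/64 / 31/960 = 15/31
P(Z=2 | obs) = 1/60 / 31/960 = 16/31

P(Z = 2 | obs) = 16/31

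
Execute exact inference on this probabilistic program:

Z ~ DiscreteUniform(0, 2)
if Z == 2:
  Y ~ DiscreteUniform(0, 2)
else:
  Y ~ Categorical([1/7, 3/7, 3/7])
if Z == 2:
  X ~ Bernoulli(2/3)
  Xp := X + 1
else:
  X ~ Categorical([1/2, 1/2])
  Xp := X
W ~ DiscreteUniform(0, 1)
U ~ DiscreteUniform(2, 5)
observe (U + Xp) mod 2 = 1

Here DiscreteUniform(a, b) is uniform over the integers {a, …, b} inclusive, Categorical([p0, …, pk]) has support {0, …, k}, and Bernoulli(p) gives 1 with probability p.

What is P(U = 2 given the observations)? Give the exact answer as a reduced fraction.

Enumerate traces; 72 have nonzero weight after conditioning:
  (Z=0, Y=0, X=0, W=0, U=3) weight 1/336
  (Z=0, Y=0, X=0, W=0, U=5) weight 1/336
  (Z=0, Y=0, X=0, W=1, U=3) weight 1/336
  (Z=0, Y=0, X=0, W=1, U=5) weight 1/336
  (Z=0, Y=0, X=1, W=0, U=2) weight 1/336
  (Z=0, Y=0, X=1, W=0, U=4) weight 1/336
  (Z=0, Y=0, X=1, W=1, U=2) weight 1/336
  (Z=0, Y=0, X=1, W=1, U=4) weight 1/336
  … 64 more
Group by U:
  weight(U=2) = 1/9
  weight(U=3) = 5/36
  weight(U=4) = 1/9
  weight(U=5) = 5/36
Total weight = 1/9 + 5/36 + 1/9 + 5/36 = 1/2
P(U=2 | obs) = 1/9 / 1/2 = 2/9
P(U=3 | obs) = 5/36 / 1/2 = 5/18
P(U=4 | obs) = 1/9 / 1/2 = 2/9
P(U=5 | obs) = 5/36 / 1/2 = 5/18

P(U = 2 | obs) = 2/9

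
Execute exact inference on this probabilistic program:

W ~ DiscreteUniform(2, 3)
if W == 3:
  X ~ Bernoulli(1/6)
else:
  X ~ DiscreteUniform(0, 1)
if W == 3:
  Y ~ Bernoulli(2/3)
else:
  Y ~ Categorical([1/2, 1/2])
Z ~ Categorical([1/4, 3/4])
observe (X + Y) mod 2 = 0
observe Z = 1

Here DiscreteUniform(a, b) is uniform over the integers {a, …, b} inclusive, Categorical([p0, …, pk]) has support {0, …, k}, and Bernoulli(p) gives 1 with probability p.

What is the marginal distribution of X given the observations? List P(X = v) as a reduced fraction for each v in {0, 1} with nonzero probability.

Enumerate traces; 4 have nonzero weight after conditioning:
  (W=2, X=0, Y=0, Z=1) weight 3/32
  (W=2, X=1, Y=1, Z=1) weight 3/32
  (W=3, X=0, Y=0, Z=1) weight 5/48
  (W=3, X=1, Y=1, Z=1) weight 1/24
Group by X:
  weight(X=0) = 19/96
  weight(X=1) = 13/96
Total weight = 19/96 + 13/96 = 1/3
P(X=0 | obs) = 19/96 / 1/3 = 19/32
P(X=1 | obs) = 13/96 / 1/3 = 13/32

P(X=0) = 19/32, P(X=1) = 13/32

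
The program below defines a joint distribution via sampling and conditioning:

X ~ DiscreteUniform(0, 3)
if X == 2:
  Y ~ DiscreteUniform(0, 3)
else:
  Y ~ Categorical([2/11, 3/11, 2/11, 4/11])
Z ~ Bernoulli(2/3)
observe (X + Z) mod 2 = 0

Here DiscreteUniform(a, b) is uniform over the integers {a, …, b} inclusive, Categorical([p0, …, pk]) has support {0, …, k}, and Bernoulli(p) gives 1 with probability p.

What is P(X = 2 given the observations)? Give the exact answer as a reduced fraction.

P(X = 2 | obs) = 1/6

Enumerate traces; 16 have nonzero weight after conditioning:
  (X=0, Y=0, Z=0) weight 1/66
  (X=0, Y=1, Z=0) weight 1/44
  (X=0, Y=2, Z=0) weight 1/66
  (X=0, Y=3, Z=0) weight 1/33
  (X=1, Y=0, Z=1) weight 1/33
  (X=1, Y=1, Z=1) weight 1/22
  (X=1, Y=2, Z=1) weight 1/33
  (X=1, Y=3, Z=1) weight 2/33
  (X=2, Y=0, Z=0) weight 1/48
  (X=3, Y=0, Z=1) weight 1/33
  … 6 more
Group by X:
  weight(X=0) = 1/12
  weight(X=1) = 1/6
  weight(X=2) = 1/12
  weight(X=3) = 1/6
Total weight = 1/12 + 1/6 + 1/12 + 1/6 = 1/2
P(X=0 | obs) = 1/12 / 1/2 = 1/6
P(X=1 | obs) = 1/6 / 1/2 = 1/3
P(X=2 | obs) = 1/12 / 1/2 = 1/6
P(X=3 | obs) = 1/6 / 1/2 = 1/3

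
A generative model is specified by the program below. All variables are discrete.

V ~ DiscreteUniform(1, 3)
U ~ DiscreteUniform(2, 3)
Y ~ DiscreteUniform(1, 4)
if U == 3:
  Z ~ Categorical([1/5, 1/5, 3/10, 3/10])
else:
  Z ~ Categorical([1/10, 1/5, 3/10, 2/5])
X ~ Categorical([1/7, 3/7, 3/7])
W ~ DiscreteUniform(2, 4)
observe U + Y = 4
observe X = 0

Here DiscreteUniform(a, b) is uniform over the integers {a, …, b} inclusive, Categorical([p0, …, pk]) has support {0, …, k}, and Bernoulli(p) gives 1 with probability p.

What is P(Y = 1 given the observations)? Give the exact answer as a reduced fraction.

Enumerate traces; 72 have nonzero weight after conditioning:
  (V=1, U=2, Y=2, Z=0, X=0, W=2) weight 1/5040
  (V=1, U=2, Y=2, Z=0, X=0, W=3) weight 1/5040
  (V=1, U=2, Y=2, Z=0, X=0, W=4) weight 1/5040
  (V=1, U=2, Y=2, Z=1, X=0, W=2) weight 1/2520
  (V=1, U=2, Y=2, Z=1, X=0, W=3) weight 1/2520
  (V=1, U=2, Y=2, Z=1, X=0, W=4) weight 1/2520
  (V=1, U=2, Y=2, Z=2, X=0, W=2) weight 1/1680
  (V=1, U=2, Y=2, Z=2, X=0, W=3) weight 1/1680
  (V=1, U=3, Y=1, Z=0, X=0, W=2) weight 1/2520
  … 63 more
Group by Y:
  weight(Y=1) = 1/56
  weight(Y=2) = 1/56
Total weight = 1/56 + 1/56 = 1/28
P(Y=1 | obs) = 1/56 / 1/28 = 1/2
P(Y=2 | obs) = 1/56 / 1/28 = 1/2

P(Y = 1 | obs) = 1/2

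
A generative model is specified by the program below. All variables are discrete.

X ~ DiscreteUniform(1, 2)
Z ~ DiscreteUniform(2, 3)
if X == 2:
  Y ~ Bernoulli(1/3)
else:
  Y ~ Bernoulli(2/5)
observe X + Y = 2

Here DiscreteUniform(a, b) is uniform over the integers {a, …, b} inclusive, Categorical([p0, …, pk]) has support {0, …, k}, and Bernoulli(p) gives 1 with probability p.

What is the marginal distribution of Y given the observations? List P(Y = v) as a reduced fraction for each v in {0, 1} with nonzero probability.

P(Y=0) = 5/8, P(Y=1) = 3/8

Enumerate traces; 4 have nonzero weight after conditioning:
  (X=1, Z=2, Y=1) weight 1/10
  (X=1, Z=3, Y=1) weight 1/10
  (X=2, Z=2, Y=0) weight 1/6
  (X=2, Z=3, Y=0) weight 1/6
Group by Y:
  weight(Y=0) = 1/3
  weight(Y=1) = 1/5
Total weight = 1/3 + 1/5 = 8/15
P(Y=0 | obs) = 1/3 / 8/15 = 5/8
P(Y=1 | obs) = 1/5 / 8/15 = 3/8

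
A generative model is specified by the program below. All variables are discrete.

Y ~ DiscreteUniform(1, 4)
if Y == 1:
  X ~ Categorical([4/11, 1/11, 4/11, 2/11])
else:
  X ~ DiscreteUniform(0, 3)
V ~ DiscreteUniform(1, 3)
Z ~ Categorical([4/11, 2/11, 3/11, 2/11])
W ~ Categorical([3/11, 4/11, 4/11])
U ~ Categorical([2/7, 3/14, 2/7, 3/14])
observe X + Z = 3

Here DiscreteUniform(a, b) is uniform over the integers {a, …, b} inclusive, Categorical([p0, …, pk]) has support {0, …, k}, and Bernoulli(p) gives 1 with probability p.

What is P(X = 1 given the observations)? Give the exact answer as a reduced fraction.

Enumerate traces; 576 have nonzero weight after conditioning:
  (Y=1, X=0, V=1, Z=3, W=0, U=0) weight 4/9317
  (Y=1, X=0, V=1, Z=3, W=0, U=1) weight 3/9317
  (Y=1, X=0, V=1, Z=3, W=0, U=2) weight 4/9317
  (Y=1, X=0, V=1, Z=3, W=0, U=3) weight 3/9317
  (Y=1, X=0, V=1, Z=3, W=1, U=0) weight 16/27951
  (Y=1, X=0, V=1, Z=3, W=1, U=1) weight 4/9317
  (Y=1, X=0, V=1, Z=3, W=1, U=2) weight 16/27951
  (Y=1, X=0, V=1, Z=3, W=1, U=3) weight 4/9317
  (Y=1, X=1, V=1, Z=2, W=0, U=0) weight 3/18634
  (Y=1, X=2, V=1, Z=1, W=0, U=0) weight 4/9317
  … 566 more
Group by X:
  weight(X=0) = 49/968
  weight(X=1) = 111/1936
  weight(X=2) = 49/968
  weight(X=3) = 41/484
Total weight = 49/968 + 111/1936 + 49/968 + 41/484 = 471/1936
P(X=0 | obs) = 49/968 / 471/1936 = 98/471
P(X=1 | obs) = 111/1936 / 471/1936 = 37/157
P(X=2 | obs) = 49/968 / 471/1936 = 98/471
P(X=3 | obs) = 41/484 / 471/1936 = 164/471

P(X = 1 | obs) = 37/157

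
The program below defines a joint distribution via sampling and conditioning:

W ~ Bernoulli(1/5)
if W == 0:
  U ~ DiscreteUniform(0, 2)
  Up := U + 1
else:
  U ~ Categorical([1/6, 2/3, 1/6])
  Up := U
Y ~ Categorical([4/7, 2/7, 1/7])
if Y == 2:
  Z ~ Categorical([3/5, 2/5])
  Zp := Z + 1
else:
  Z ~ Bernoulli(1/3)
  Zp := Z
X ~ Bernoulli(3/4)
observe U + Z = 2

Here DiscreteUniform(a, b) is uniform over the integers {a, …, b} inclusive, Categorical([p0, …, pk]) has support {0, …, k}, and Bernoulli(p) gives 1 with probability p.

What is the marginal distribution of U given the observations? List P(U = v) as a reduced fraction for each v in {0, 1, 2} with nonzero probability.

P(U=1) = 16/39, P(U=2) = 23/39

Enumerate traces; 24 have nonzero weight after conditioning:
  (W=0, U=1, Y=0, Z=1, X=0) weight 4/315
  (W=0, U=1, Y=0, Z=1, X=1) weight 4/105
  (W=0, U=1, Y=1, Z=1, X=0) weight 2/315
  (W=0, U=1, Y=1, Z=1, X=1) weight 2/105
  (W=0, U=1, Y=2, Z=1, X=0) weight 2/525
  (W=0, U=1, Y=2, Z=1, X=1) weight 2/175
  (W=0, U=2, Y=0, Z=0, X=0) weight 8/315
  (W=0, U=2, Y=0, Z=0, X=1) weight 8/105
  … 16 more
Group by U:
  weight(U=1) = 24/175
  weight(U=2) = 69/350
Total weight = 24/175 + 69/350 = 117/350
P(U=1 | obs) = 24/175 / 117/350 = 16/39
P(U=2 | obs) = 69/350 / 117/350 = 23/39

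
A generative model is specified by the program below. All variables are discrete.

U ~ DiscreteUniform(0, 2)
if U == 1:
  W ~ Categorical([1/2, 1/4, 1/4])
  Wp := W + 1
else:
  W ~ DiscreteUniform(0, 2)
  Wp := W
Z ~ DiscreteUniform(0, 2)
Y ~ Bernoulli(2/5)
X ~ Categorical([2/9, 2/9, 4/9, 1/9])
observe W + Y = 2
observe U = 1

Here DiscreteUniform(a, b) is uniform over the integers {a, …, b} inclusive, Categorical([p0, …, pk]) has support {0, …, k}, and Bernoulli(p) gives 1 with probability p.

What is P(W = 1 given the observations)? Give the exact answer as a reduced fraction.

Enumerate traces; 24 have nonzero weight after conditioning:
  (U=1, W=1, Z=0, Y=1, X=0) weight 1/405
  (U=1, W=1, Z=0, Y=1, X=1) weight 1/405
  (U=1, W=1, Z=0, Y=1, X=2) weight 2/405
  (U=1, W=1, Z=0, Y=1, X=3) weight 1/810
  (U=1, W=1, Z=1, Y=1, X=0) weight 1/405
  (U=1, W=1, Z=1, Y=1, X=1) weight 1/405
  (U=1, W=1, Z=1, Y=1, X=2) weight 2/405
  (U=1, W=1, Z=1, Y=1, X=3) weight 1/810
  (U=1, W=2, Z=0, Y=0, X=0) weight 1/270
  … 15 more
Group by W:
  weight(W=1) = 1/30
  weight(W=2) = 1/20
Total weight = 1/30 + 1/20 = 1/12
P(W=1 | obs) = 1/30 / 1/12 = 2/5
P(W=2 | obs) = 1/20 / 1/12 = 3/5

P(W = 1 | obs) = 2/5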